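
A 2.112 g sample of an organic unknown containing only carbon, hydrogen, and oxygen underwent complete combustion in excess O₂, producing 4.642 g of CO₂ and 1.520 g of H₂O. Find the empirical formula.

mol C = 4.642 g CO₂ ÷ 44.009 g/mol = 0.10548 mol
mol H = 2 × 1.520 g H₂O ÷ 18.015 g/mol = 0.16875 mol
mass O = 2.112 − (1.2669 + 0.17010) = 0.67500 g → mol O = 0.67500 ÷ 15.999 = 0.042190 mol
Divide by the smallest (0.042190 mol): C 2.500, H 4.000, O 1.000
Multiplying each by 2 gives whole numbers: C 5.00, H 8.00, O 2.00

C5H8O2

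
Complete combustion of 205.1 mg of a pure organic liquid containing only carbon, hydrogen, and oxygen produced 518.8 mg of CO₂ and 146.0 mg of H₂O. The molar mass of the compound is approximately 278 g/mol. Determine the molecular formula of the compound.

mol C = 0.5188 g CO₂ ÷ 44.009 g/mol = 0.011788 mol
mol H = 2 × 0.1460 g H₂O ÷ 18.015 g/mol = 0.016209 mol
mass O = 0.2051 − (0.14159 + 0.016338) = 0.047170 g → mol O = 0.047170 ÷ 15.999 = 0.0029483 mol
Divide by the smallest (0.0029483 mol): C 3.998, H 5.498, O 1.000
Multiplying each by 2 gives whole numbers: C 8.00, H 11.00, O 2.00
Empirical formula: C8H11O2
Empirical-formula mass = 139.17 g/mol; 278 ÷ 139.17 ≈ 2, so the molecular formula is C16H22O4.

C16H22O4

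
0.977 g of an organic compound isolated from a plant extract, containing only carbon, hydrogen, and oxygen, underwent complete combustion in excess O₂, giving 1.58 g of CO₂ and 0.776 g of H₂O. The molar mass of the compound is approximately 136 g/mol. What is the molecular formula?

mol C = 1.58 g CO₂ ÷ 44.009 g/mol = 0.03590 mol
mol H = 2 × 0.776 g H₂O ÷ 18.015 g/mol = 0.08615 mol
mass O = 0.977 − (0.4312 + 0.08684) = 0.4589 g → mol O = 0.4589 ÷ 15.999 = 0.02869 mol
Divide by the smallest (0.02869 mol): C 1.252, H 3.003, O 1.000
Multiplying each by 4 gives whole numbers: C 5.01, H 12.01, O 4.00
Empirical formula: C5H12O4
Empirical-formula mass = 136.15 g/mol; 136 ÷ 136.15 ≈ 1, so the molecular formula is C5H12O4.

C5H12O4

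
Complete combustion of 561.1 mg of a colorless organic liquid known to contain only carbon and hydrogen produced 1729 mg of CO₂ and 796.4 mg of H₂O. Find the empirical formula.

C4H9

mol C = 1.729 g CO₂ ÷ 44.009 g/mol = 0.039287 mol
mol H = 2 × 0.7964 g H₂O ÷ 18.015 g/mol = 0.088415 mol
Divide by the smallest (0.039287 mol): C 1.000, H 2.250
Multiplying each by 4 gives whole numbers: C 4.00, H 9.00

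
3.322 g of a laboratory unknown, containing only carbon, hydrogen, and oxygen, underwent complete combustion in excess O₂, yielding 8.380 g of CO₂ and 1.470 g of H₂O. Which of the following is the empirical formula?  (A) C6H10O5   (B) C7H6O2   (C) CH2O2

(B) C7H6O2

mol C = 8.380 g CO₂ ÷ 44.009 g/mol = 0.19042 mol
mol H = 2 × 1.470 g H₂O ÷ 18.015 g/mol = 0.16320 mol
mass O = 3.322 − (2.2871 + 0.16450) = 0.87042 g → mol O = 0.87042 ÷ 15.999 = 0.054404 mol
Divide by the smallest (0.054404 mol): C 3.500, H 3.000, O 1.000
Multiplying each by 2 gives whole numbers: C 7.00, H 6.00, O 2.00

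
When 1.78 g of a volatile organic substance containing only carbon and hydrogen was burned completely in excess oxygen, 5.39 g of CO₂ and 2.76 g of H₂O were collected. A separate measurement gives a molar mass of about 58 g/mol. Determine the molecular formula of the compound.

C4H10

mol C = 5.39 g CO₂ ÷ 44.009 g/mol = 0.1225 mol
mol H = 2 × 2.76 g H₂O ÷ 18.015 g/mol = 0.3064 mol
Divide by the smallest (0.1225 mol): C 1.000, H 2.502
Multiplying each by 2 gives whole numbers: C 2.00, H 5.00
Empirical formula: C2H5
Empirical-formula mass = 29.06 g/mol; 58 ÷ 29.06 ≈ 2, so the molecular formula is C4H10.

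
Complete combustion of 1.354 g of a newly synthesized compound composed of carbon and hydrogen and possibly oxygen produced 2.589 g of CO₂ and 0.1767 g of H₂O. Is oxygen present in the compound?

yes

mol C = 2.589 g CO₂ ÷ 44.009 g/mol = 0.058829 mol
mol H = 2 × 0.1767 g H₂O ÷ 18.015 g/mol = 0.019617 mol
C and H account for only 0.72637 g of the 1.354 g sample; the remaining 0.62763 g must be oxygen.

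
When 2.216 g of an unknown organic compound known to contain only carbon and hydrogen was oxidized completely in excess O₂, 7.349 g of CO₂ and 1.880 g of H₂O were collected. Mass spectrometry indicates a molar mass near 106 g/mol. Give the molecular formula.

C8H10

mol C = 7.349 g CO₂ ÷ 44.009 g/mol = 0.16699 mol
mol H = 2 × 1.880 g H₂O ÷ 18.015 g/mol = 0.20871 mol
Divide by the smallest (0.16699 mol): C 1.000, H 1.250
Multiplying each by 4 gives whole numbers: C 4.00, H 5.00
Empirical formula: C4H5
Empirical-formula mass = 53.08 g/mol; 106 ÷ 53.08 ≈ 2, so the molecular formula is C8H10.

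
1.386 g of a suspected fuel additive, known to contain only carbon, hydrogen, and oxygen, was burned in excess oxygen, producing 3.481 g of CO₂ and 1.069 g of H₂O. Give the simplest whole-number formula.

C4H6O

mol C = 3.481 g CO₂ ÷ 44.009 g/mol = 0.079097 mol
mol H = 2 × 1.069 g H₂O ÷ 18.015 g/mol = 0.11868 mol
mass O = 1.386 − (0.95004 + 0.11963) = 0.31633 g → mol O = 0.31633 ÷ 15.999 = 0.019772 mol
Divide by the smallest (0.019772 mol): C 4.000, H 6.002, O 1.000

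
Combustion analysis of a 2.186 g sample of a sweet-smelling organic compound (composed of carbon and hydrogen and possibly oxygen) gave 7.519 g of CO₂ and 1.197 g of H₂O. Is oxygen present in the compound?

mol C = 7.519 g CO₂ ÷ 44.009 g/mol = 0.17085 mol
mol H = 2 × 1.197 g H₂O ÷ 18.015 g/mol = 0.13289 mol
C and H together account for 2.1860 g — essentially the entire 2.186 g sample — so the compound contains no oxygen.

no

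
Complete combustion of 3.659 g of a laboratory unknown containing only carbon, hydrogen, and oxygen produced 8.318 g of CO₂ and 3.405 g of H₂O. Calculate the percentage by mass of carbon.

mol C = 8.318 g CO₂ ÷ 44.009 g/mol = 0.18901 mol
mol H = 2 × 3.405 g H₂O ÷ 18.015 g/mol = 0.37802 mol
mass O = 3.659 − (2.2702 + 0.38104) = 1.0078 g → mol O = 1.0078 ÷ 15.999 = 0.062991 mol
mass % C = 2.2702 g ÷ 3.659 g × 100%

62.04%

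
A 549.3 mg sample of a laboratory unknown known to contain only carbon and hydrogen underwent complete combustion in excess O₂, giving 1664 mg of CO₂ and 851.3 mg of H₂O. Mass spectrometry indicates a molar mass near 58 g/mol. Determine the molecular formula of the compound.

C4H10

mol C = 1.664 g CO₂ ÷ 44.009 g/mol = 0.037810 mol
mol H = 2 × 0.8513 g H₂O ÷ 18.015 g/mol = 0.094510 mol
Divide by the smallest (0.037810 mol): C 1.000, H 2.500
Multiplying each by 2 gives whole numbers: C 2.00, H 5.00
Empirical formula: C2H5
Empirical-formula mass = 29.06 g/mol; 58 ÷ 29.06 ≈ 2, so the molecular formula is C4H10.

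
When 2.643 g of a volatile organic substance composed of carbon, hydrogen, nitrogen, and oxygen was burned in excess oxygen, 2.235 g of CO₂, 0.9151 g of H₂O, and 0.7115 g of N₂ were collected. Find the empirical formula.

mol C = 2.235 g CO₂ ÷ 44.009 g/mol = 0.050785 mol
mol H = 2 × 0.9151 g H₂O ÷ 18.015 g/mol = 0.10159 mol
mol N = 2 × 0.7115 g N₂ ÷ 28.014 g/mol = 0.050796 mol
mass O = 2.643 − (0.60998 + 0.10241 + 0.71150) = 1.2191 g → mol O = 1.2191 ÷ 15.999 = 0.076199 mol
Divide by the smallest (0.050785 mol): C 1.000, H 2.000, N 1.000, O 1.500
Multiplying each by 2 gives whole numbers: C 2.00, H 4.00, N 2.00, O 3.00

C2H4N2O3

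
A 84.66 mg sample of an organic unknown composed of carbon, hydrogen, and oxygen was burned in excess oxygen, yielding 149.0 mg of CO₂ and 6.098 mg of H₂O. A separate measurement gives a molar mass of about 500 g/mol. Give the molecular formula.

C20H4O16

mol C = 0.1490 g CO₂ ÷ 44.009 g/mol = 0.0033857 mol
mol H = 2 × 0.006098 g H₂O ÷ 18.015 g/mol = 0.00067699 mol
mass O = 0.08466 − (0.040665 + 0.00068241) = 0.043312 g → mol O = 0.043312 ÷ 15.999 = 0.0027072 mol
Divide by the smallest (0.00067699 mol): C 5.001, H 1.000, O 3.999
Empirical formula: C5HO4
Empirical-formula mass = 125.06 g/mol; 500 ÷ 125.06 ≈ 4, so the molecular formula is C20H4O16.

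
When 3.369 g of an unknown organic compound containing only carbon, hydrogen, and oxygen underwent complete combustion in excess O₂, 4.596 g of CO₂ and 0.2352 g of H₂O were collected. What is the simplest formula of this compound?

C4HO5

mol C = 4.596 g CO₂ ÷ 44.009 g/mol = 0.10443 mol
mol H = 2 × 0.2352 g H₂O ÷ 18.015 g/mol = 0.026112 mol
mass O = 3.369 − (1.2543 + 0.026320) = 2.0883 g → mol O = 2.0883 ÷ 15.999 = 0.13053 mol
Divide by the smallest (0.026112 mol): C 3.999, H 1.000, O 4.999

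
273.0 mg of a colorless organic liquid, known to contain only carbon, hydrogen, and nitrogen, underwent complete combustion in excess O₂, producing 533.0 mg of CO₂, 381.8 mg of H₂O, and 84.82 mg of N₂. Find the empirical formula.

C2H7N

mol C = 0.5330 g CO₂ ÷ 44.009 g/mol = 0.012111 mol
mol H = 2 × 0.3818 g H₂O ÷ 18.015 g/mol = 0.042387 mol
mol N = 2 × 0.08482 g N₂ ÷ 28.014 g/mol = 0.0060555 mol
Divide by the smallest (0.0060555 mol): C 2.000, H 7.000, N 1.000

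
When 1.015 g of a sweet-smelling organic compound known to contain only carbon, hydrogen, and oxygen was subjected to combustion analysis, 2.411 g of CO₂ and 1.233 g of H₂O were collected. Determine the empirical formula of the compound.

C4H10O

mol C = 2.411 g CO₂ ÷ 44.009 g/mol = 0.054784 mol
mol H = 2 × 1.233 g H₂O ÷ 18.015 g/mol = 0.13689 mol
mass O = 1.015 − (0.65801 + 0.13798) = 0.21901 g → mol O = 0.21901 ÷ 15.999 = 0.013689 mol
Divide by the smallest (0.013689 mol): C 4.002, H 10.000, O 1.000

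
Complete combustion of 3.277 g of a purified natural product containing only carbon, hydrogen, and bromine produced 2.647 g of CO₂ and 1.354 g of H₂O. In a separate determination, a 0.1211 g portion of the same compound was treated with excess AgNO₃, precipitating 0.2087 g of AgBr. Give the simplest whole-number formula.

mol C = 2.647 g CO₂ ÷ 44.009 g/mol = 0.060147 mol
mol H = 2 × 1.354 g H₂O ÷ 18.015 g/mol = 0.15032 mol
From the AgBr data: mol Br per gram of compound = (0.2087 ÷ 187.772) ÷ 0.1211 = 0.0091780 mol/g, so in the 3.277 g combustion sample mol Br = 0.030076 mol
Divide by the smallest (0.030076 mol): C 2.000, H 4.998, Br 1.000

C2H5Br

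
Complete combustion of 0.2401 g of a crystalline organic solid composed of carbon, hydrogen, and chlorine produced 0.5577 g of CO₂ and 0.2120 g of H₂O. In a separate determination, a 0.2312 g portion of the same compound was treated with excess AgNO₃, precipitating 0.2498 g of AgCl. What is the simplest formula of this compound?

C7H13Cl

mol C = 0.5577 g CO₂ ÷ 44.009 g/mol = 0.012672 mol
mol H = 2 × 0.2120 g H₂O ÷ 18.015 g/mol = 0.023536 mol
From the AgCl data: mol Cl per gram of compound = (0.2498 ÷ 143.318) ÷ 0.2312 = 0.0075388 mol/g, so in the 0.2401 g combustion sample mol Cl = 0.0018101 mol
Divide by the smallest (0.0018101 mol): C 7.001, H 13.003, Cl 1.000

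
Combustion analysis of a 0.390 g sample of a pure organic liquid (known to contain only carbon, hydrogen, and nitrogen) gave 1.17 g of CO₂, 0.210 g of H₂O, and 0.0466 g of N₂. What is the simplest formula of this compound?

C8H7N

mol C = 1.17 g CO₂ ÷ 44.009 g/mol = 0.02659 mol
mol H = 2 × 0.210 g H₂O ÷ 18.015 g/mol = 0.02331 mol
mol N = 2 × 0.0466 g N₂ ÷ 28.014 g/mol = 0.003327 mol
Divide by the smallest (0.003327 mol): C 7.991, H 7.008, N 1.000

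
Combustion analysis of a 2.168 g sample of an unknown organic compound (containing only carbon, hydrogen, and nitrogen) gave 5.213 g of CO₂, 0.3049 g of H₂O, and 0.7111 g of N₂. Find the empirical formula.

C7H2N3

mol C = 5.213 g CO₂ ÷ 44.009 g/mol = 0.11845 mol
mol H = 2 × 0.3049 g H₂O ÷ 18.015 g/mol = 0.033850 mol
mol N = 2 × 0.7111 g N₂ ÷ 28.014 g/mol = 0.050767 mol
Divide by the smallest (0.033850 mol): C 3.499, H 1.000, N 1.500
Multiplying each by 2 gives whole numbers: C 7.00, H 2.00, N 3.00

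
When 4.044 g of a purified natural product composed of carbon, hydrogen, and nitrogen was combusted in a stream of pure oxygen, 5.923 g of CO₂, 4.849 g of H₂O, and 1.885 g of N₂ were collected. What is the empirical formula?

mol C = 5.923 g CO₂ ÷ 44.009 g/mol = 0.13459 mol
mol H = 2 × 4.849 g H₂O ÷ 18.015 g/mol = 0.53833 mol
mol N = 2 × 1.885 g N₂ ÷ 28.014 g/mol = 0.13458 mol
Divide by the smallest (0.13458 mol): C 1.000, H 4.000, N 1.000

CH4N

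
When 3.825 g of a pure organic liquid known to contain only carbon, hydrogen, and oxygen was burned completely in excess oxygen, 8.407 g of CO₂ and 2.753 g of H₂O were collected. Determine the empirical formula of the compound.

C5H8O2

mol C = 8.407 g CO₂ ÷ 44.009 g/mol = 0.19103 mol
mol H = 2 × 2.753 g H₂O ÷ 18.015 g/mol = 0.30563 mol
mass O = 3.825 − (2.2945 + 0.30808) = 1.2225 g → mol O = 1.2225 ÷ 15.999 = 0.076409 mol
Divide by the smallest (0.076409 mol): C 2.500, H 4.000, O 1.000
Multiplying each by 2 gives whole numbers: C 5.00, H 8.00, O 2.00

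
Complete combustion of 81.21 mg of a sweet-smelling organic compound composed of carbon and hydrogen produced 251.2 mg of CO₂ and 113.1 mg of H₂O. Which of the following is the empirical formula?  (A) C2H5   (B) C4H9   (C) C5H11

(C) C5H11

mol C = 0.2512 g CO₂ ÷ 44.009 g/mol = 0.0057079 mol
mol H = 2 × 0.1131 g H₂O ÷ 18.015 g/mol = 0.012556 mol
Divide by the smallest (0.0057079 mol): C 1.000, H 2.200
Multiplying each by 5 gives whole numbers: C 5.00, H 11.00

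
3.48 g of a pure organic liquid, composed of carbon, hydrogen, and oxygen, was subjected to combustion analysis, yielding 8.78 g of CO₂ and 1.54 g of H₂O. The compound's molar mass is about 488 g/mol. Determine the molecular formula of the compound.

C28H24O8

mol C = 8.78 g CO₂ ÷ 44.009 g/mol = 0.1995 mol
mol H = 2 × 1.54 g H₂O ÷ 18.015 g/mol = 0.1710 mol
mass O = 3.48 − (2.396 + 0.1723) = 0.9114 g → mol O = 0.9114 ÷ 15.999 = 0.05697 mol
Divide by the smallest (0.05697 mol): C 3.502, H 3.001, O 1.000
Multiplying each by 2 gives whole numbers: C 7.00, H 6.00, O 2.00
Empirical formula: C7H6O2
Empirical-formula mass = 122.12 g/mol; 488 ÷ 122.12 ≈ 4, so the molecular formula is C28H24O8.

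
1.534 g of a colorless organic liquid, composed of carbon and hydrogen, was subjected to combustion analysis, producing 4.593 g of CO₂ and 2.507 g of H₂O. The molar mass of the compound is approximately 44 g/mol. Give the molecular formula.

mol C = 4.593 g CO₂ ÷ 44.009 g/mol = 0.10437 mol
mol H = 2 × 2.507 g H₂O ÷ 18.015 g/mol = 0.27832 mol
Divide by the smallest (0.10437 mol): C 1.000, H 2.667
Multiplying each by 3 gives whole numbers: C 3.00, H 8.00
Empirical formula: C3H8
Empirical-formula mass = 44.10 g/mol; 44 ÷ 44.10 ≈ 1, so the molecular formula is C3H8.

C3H8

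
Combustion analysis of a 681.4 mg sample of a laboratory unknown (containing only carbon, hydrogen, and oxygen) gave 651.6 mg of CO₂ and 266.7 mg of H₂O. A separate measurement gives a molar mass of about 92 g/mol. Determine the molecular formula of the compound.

C2H4O4

mol C = 0.6516 g CO₂ ÷ 44.009 g/mol = 0.014806 mol
mol H = 2 × 0.2667 g H₂O ÷ 18.015 g/mol = 0.029609 mol
mass O = 0.6814 − (0.17784 + 0.029846) = 0.47372 g → mol O = 0.47372 ÷ 15.999 = 0.029609 mol
Divide by the smallest (0.014806 mol): C 1.000, H 2.000, O 2.000
Empirical formula: CH2O2
Empirical-formula mass = 46.02 g/mol; 92 ÷ 46.02 ≈ 2, so the molecular formula is C2H4O4.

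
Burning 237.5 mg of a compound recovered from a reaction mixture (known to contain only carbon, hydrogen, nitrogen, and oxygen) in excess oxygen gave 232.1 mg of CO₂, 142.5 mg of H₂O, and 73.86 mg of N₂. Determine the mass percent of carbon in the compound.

mol C = 0.2321 g CO₂ ÷ 44.009 g/mol = 0.0052739 mol
mol H = 2 × 0.1425 g H₂O ÷ 18.015 g/mol = 0.015820 mol
mol N = 2 × 0.07386 g N₂ ÷ 28.014 g/mol = 0.0052731 mol
mass O = 0.2375 − (0.063345 + 0.015947 + 0.073860) = 0.084348 g → mol O = 0.084348 ÷ 15.999 = 0.0052721 mol
mass % C = 0.063345 g ÷ 0.2375 g × 100%

26.67%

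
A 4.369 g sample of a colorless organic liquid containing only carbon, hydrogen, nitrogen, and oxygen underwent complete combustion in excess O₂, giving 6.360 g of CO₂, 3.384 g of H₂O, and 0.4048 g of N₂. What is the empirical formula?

mol C = 6.360 g CO₂ ÷ 44.009 g/mol = 0.14452 mol
mol H = 2 × 3.384 g H₂O ÷ 18.015 g/mol = 0.37569 mol
mol N = 2 × 0.4048 g N₂ ÷ 28.014 g/mol = 0.028900 mol
mass O = 4.369 − (1.7358 + 0.37869 + 0.40480) = 1.8497 g → mol O = 1.8497 ÷ 15.999 = 0.11562 mol
Divide by the smallest (0.028900 mol): C 5.001, H 13.000, N 1.000, O 4.001

C5H13NO4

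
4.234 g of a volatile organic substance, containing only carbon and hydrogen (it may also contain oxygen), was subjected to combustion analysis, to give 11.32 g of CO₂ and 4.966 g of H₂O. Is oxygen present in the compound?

yes

mol C = 11.32 g CO₂ ÷ 44.009 g/mol = 0.25722 mol
mol H = 2 × 4.966 g H₂O ÷ 18.015 g/mol = 0.55132 mol
C and H account for only 3.6452 g of the 4.234 g sample; the remaining 0.58880 g must be oxygen.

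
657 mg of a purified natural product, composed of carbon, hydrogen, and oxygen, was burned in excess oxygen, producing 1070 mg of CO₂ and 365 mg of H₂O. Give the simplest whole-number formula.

mol C = 1.07 g CO₂ ÷ 44.009 g/mol = 0.02431 mol
mol H = 2 × 0.365 g H₂O ÷ 18.015 g/mol = 0.04052 mol
mass O = 0.657 − (0.2920 + 0.04085) = 0.3241 g → mol O = 0.3241 ÷ 15.999 = 0.02026 mol
Divide by the smallest (0.02026 mol): C 1.200, H 2.000, O 1.000
Multiplying each by 5 gives whole numbers: C 6.00, H 10.00, O 5.00

C6H10O5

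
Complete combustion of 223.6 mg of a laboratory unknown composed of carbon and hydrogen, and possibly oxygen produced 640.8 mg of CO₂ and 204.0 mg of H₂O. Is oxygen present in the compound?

yes

mol C = 0.6408 g CO₂ ÷ 44.009 g/mol = 0.014561 mol
mol H = 2 × 0.2040 g H₂O ÷ 18.015 g/mol = 0.022648 mol
C and H account for only 0.19772 g of the 0.2236 g sample; the remaining 0.025883 g must be oxygen.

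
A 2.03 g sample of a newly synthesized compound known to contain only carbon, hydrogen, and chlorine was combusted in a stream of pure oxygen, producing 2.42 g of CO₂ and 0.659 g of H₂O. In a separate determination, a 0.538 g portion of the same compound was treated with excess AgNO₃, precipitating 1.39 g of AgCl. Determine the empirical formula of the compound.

mol C = 2.42 g CO₂ ÷ 44.009 g/mol = 0.05499 mol
mol H = 2 × 0.659 g H₂O ÷ 18.015 g/mol = 0.07316 mol
From the AgCl data: mol Cl per gram of compound = (1.39 ÷ 143.318) ÷ 0.538 = 0.01803 mol/g, so in the 2.03 g combustion sample mol Cl = 0.03660 mol
Divide by the smallest (0.03660 mol): C 1.503, H 1.999, Cl 1.000
Multiplying each by 2 gives whole numbers: C 3.01, H 4.00, Cl 2.00

C3H4Cl2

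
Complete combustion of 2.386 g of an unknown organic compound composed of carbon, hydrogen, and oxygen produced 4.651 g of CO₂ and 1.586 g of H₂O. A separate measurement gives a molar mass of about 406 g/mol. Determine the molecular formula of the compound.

mol C = 4.651 g CO₂ ÷ 44.009 g/mol = 0.10568 mol
mol H = 2 × 1.586 g H₂O ÷ 18.015 g/mol = 0.17608 mol
mass O = 2.386 − (1.2694 + 0.17748) = 0.93916 g → mol O = 0.93916 ÷ 15.999 = 0.058701 mol
Divide by the smallest (0.058701 mol): C 1.800, H 3.000, O 1.000
Multiplying each by 5 gives whole numbers: C 9.00, H 15.00, O 5.00
Empirical formula: C9H15O5
Empirical-formula mass = 203.21 g/mol; 406 ÷ 203.21 ≈ 2, so the molecular formula is C18H30O10.

C18H30O10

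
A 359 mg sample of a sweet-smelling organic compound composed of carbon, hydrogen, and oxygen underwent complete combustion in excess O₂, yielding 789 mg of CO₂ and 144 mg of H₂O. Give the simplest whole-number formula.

mol C = 0.789 g CO₂ ÷ 44.009 g/mol = 0.01793 mol
mol H = 2 × 0.144 g H₂O ÷ 18.015 g/mol = 0.01599 mol
mass O = 0.359 − (0.2153 + 0.01611) = 0.1276 g → mol O = 0.1276 ÷ 15.999 = 0.007972 mol
Divide by the smallest (0.007972 mol): C 2.249, H 2.005, O 1.000
Multiplying each by 4 gives whole numbers: C 9.00, H 8.02, O 4.00

C9H8O4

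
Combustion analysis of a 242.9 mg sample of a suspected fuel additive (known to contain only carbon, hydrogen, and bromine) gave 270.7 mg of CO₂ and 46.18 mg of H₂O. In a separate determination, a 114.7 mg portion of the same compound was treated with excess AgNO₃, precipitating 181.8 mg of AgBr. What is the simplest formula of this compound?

C6H5Br2

mol C = 0.2707 g CO₂ ÷ 44.009 g/mol = 0.0061510 mol
mol H = 2 × 0.04618 g H₂O ÷ 18.015 g/mol = 0.0051268 mol
From the AgBr data: mol Br per gram of compound = (0.1818 ÷ 187.772) ÷ 0.1147 = 0.0084411 mol/g, so in the 0.2429 g combustion sample mol Br = 0.0020503 mol
Divide by the smallest (0.0020503 mol): C 3.000, H 2.500, Br 1.000
Multiplying each by 2 gives whole numbers: C 6.00, H 5.00, Br 2.00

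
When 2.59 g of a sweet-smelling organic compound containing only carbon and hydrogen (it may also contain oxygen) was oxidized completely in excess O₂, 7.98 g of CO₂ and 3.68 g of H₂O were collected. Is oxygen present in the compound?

no

mol C = 7.98 g CO₂ ÷ 44.009 g/mol = 0.1813 mol
mol H = 2 × 3.68 g H₂O ÷ 18.015 g/mol = 0.4085 mol
C and H together account for 2.590 g — essentially the entire 2.59 g sample — so the compound contains no oxygen.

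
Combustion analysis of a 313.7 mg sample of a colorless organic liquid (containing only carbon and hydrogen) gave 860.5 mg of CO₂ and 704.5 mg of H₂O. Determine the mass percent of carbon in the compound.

mol C = 0.8605 g CO₂ ÷ 44.009 g/mol = 0.019553 mol
mol H = 2 × 0.7045 g H₂O ÷ 18.015 g/mol = 0.078213 mol
mass % C = 0.23485 g ÷ 0.3137 g × 100%

74.86%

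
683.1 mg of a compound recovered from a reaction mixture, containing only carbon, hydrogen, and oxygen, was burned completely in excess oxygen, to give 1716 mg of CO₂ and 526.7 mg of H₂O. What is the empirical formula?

mol C = 1.716 g CO₂ ÷ 44.009 g/mol = 0.038992 mol
mol H = 2 × 0.5267 g H₂O ÷ 18.015 g/mol = 0.058473 mol
mass O = 0.6831 − (0.46833 + 0.058941) = 0.15583 g → mol O = 0.15583 ÷ 15.999 = 0.0097397 mol
Divide by the smallest (0.0097397 mol): C 4.003, H 6.004, O 1.000

C4H6O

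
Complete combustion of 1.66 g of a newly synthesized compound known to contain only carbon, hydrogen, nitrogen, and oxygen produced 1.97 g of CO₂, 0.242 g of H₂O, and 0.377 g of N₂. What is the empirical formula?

mol C = 1.97 g CO₂ ÷ 44.009 g/mol = 0.04476 mol
mol H = 2 × 0.242 g H₂O ÷ 18.015 g/mol = 0.02687 mol
mol N = 2 × 0.377 g N₂ ÷ 28.014 g/mol = 0.02692 mol
mass O = 1.66 − (0.5377 + 0.02708 + 0.3770) = 0.7183 g → mol O = 0.7183 ÷ 15.999 = 0.04489 mol
Divide by the smallest (0.02687 mol): C 1.666, H 1.000, N 1.002, O 1.671
Multiplying each by 3 gives whole numbers: C 5.00, H 3.00, N 3.01, O 5.01

C5H3N3O5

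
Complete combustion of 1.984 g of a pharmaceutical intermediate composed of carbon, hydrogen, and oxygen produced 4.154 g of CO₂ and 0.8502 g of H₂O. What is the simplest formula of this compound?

mol C = 4.154 g CO₂ ÷ 44.009 g/mol = 0.094390 mol
mol H = 2 × 0.8502 g H₂O ÷ 18.015 g/mol = 0.094388 mol
mass O = 1.984 − (1.1337 + 0.095143) = 0.75514 g → mol O = 0.75514 ÷ 15.999 = 0.047199 mol
Divide by the smallest (0.047199 mol): C 2.000, H 2.000, O 1.000

C2H2O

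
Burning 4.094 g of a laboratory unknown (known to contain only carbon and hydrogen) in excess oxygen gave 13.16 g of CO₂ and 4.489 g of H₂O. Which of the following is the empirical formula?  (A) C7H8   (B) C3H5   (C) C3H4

(B) C3H5

mol C = 13.16 g CO₂ ÷ 44.009 g/mol = 0.29903 mol
mol H = 2 × 4.489 g H₂O ÷ 18.015 g/mol = 0.49836 mol
Divide by the smallest (0.29903 mol): C 1.000, H 1.667
Multiplying each by 3 gives whole numbers: C 3.00, H 5.00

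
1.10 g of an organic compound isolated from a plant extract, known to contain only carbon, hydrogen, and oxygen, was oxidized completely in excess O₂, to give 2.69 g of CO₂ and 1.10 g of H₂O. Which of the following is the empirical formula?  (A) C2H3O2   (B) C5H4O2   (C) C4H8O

mol C = 2.69 g CO₂ ÷ 44.009 g/mol = 0.06112 mol
mol H = 2 × 1.10 g H₂O ÷ 18.015 g/mol = 0.1221 mol
mass O = 1.10 − (0.7342 + 0.1231) = 0.2427 g → mol O = 0.2427 ÷ 15.999 = 0.01517 mol
Divide by the smallest (0.01517 mol): C 4.029, H 8.049, O 1.000

(C) C4H8O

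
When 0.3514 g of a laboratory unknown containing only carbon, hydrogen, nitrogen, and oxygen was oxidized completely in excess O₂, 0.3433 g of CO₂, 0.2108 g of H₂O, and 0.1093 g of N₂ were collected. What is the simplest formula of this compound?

CH3NO

mol C = 0.3433 g CO₂ ÷ 44.009 g/mol = 0.0078007 mol
mol H = 2 × 0.2108 g H₂O ÷ 18.015 g/mol = 0.023403 mol
mol N = 2 × 0.1093 g N₂ ÷ 28.014 g/mol = 0.0078032 mol
mass O = 0.3514 − (0.093694 + 0.023590 + 0.10930) = 0.12482 g → mol O = 0.12482 ÷ 15.999 = 0.0078015 mol
Divide by the smallest (0.0078007 mol): C 1.000, H 3.000, N 1.000, O 1.000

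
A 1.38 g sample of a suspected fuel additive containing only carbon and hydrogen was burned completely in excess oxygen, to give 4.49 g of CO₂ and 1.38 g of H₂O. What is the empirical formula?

C2H3

mol C = 4.49 g CO₂ ÷ 44.009 g/mol = 0.1020 mol
mol H = 2 × 1.38 g H₂O ÷ 18.015 g/mol = 0.1532 mol
Divide by the smallest (0.1020 mol): C 1.000, H 1.502
Multiplying each by 2 gives whole numbers: C 2.00, H 3.00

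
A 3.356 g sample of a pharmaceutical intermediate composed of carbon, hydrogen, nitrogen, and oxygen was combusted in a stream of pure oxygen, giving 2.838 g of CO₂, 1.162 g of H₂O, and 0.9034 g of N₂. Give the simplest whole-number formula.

C2H4N2O3

mol C = 2.838 g CO₂ ÷ 44.009 g/mol = 0.064487 mol
mol H = 2 × 1.162 g H₂O ÷ 18.015 g/mol = 0.12900 mol
mol N = 2 × 0.9034 g N₂ ÷ 28.014 g/mol = 0.064496 mol
mass O = 3.356 − (0.77455 + 0.13004 + 0.90340) = 1.5480 g → mol O = 1.5480 ÷ 15.999 = 0.096757 mol
Divide by the smallest (0.064487 mol): C 1.000, H 2.000, N 1.000, O 1.500
Multiplying each by 2 gives whole numbers: C 2.00, H 4.00, N 2.00, O 3.00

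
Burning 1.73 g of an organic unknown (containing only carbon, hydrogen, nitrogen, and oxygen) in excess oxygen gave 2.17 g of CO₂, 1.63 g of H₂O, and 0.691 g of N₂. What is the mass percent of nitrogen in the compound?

mol C = 2.17 g CO₂ ÷ 44.009 g/mol = 0.04931 mol
mol H = 2 × 1.63 g H₂O ÷ 18.015 g/mol = 0.1810 mol
mol N = 2 × 0.691 g N₂ ÷ 28.014 g/mol = 0.04933 mol
mass O = 1.73 − (0.5922 + 0.1824 + 0.6910) = 0.2644 g → mol O = 0.2644 ÷ 15.999 = 0.01652 mol
mass % N = 0.6910 g ÷ 1.73 g × 100%

39.9%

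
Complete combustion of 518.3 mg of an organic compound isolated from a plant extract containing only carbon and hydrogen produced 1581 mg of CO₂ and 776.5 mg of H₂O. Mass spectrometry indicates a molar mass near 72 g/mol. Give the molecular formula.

mol C = 1.581 g CO₂ ÷ 44.009 g/mol = 0.035924 mol
mol H = 2 × 0.7765 g H₂O ÷ 18.015 g/mol = 0.086206 mol
Divide by the smallest (0.035924 mol): C 1.000, H 2.400
Multiplying each by 5 gives whole numbers: C 5.00, H 12.00
Empirical formula: C5H12
Empirical-formula mass = 72.15 g/mol; 72 ÷ 72.15 ≈ 1, so the molecular formula is C5H12.

C5H12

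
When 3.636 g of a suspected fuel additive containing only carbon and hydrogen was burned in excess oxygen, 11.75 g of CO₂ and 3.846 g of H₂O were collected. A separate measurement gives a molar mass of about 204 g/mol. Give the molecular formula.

mol C = 11.75 g CO₂ ÷ 44.009 g/mol = 0.26699 mol
mol H = 2 × 3.846 g H₂O ÷ 18.015 g/mol = 0.42698 mol
Divide by the smallest (0.26699 mol): C 1.000, H 1.599
Multiplying each by 5 gives whole numbers: C 5.00, H 8.00
Empirical formula: C5H8
Empirical-formula mass = 68.12 g/mol; 204 ÷ 68.12 ≈ 3, so the molecular formula is C15H24.

C15H24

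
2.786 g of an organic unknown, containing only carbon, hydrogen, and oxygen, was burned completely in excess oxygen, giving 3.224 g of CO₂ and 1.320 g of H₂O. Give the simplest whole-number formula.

mol C = 3.224 g CO₂ ÷ 44.009 g/mol = 0.073258 mol
mol H = 2 × 1.320 g H₂O ÷ 18.015 g/mol = 0.14654 mol
mass O = 2.786 − (0.87990 + 0.14772) = 1.7584 g → mol O = 1.7584 ÷ 15.999 = 0.10991 mol
Divide by the smallest (0.073258 mol): C 1.000, H 2.000, O 1.500
Multiplying each by 2 gives whole numbers: C 2.00, H 4.00, O 3.00

C2H4O3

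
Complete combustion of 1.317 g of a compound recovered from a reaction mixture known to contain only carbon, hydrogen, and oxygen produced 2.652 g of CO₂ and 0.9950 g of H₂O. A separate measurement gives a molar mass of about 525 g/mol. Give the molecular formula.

mol C = 2.652 g CO₂ ÷ 44.009 g/mol = 0.060260 mol
mol H = 2 × 0.9950 g H₂O ÷ 18.015 g/mol = 0.11046 mol
mass O = 1.317 − (0.72379 + 0.11135) = 0.48187 g → mol O = 0.48187 ÷ 15.999 = 0.030118 mol
Divide by the smallest (0.030118 mol): C 2.001, H 3.668, O 1.000
Multiplying each by 3 gives whole numbers: C 6.00, H 11.00, O 3.00
Empirical formula: C6H11O3
Empirical-formula mass = 131.15 g/mol; 525 ÷ 131.15 ≈ 4, so the molecular formula is C24H44O12.

C24H44O12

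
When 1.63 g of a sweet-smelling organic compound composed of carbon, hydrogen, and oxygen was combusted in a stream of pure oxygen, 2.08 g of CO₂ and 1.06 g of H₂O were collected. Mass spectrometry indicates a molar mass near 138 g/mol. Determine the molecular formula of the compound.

C4H10O5

mol C = 2.08 g CO₂ ÷ 44.009 g/mol = 0.04726 mol
mol H = 2 × 1.06 g H₂O ÷ 18.015 g/mol = 0.1177 mol
mass O = 1.63 − (0.5677 + 0.1186) = 0.9437 g → mol O = 0.9437 ÷ 15.999 = 0.05899 mol
Divide by the smallest (0.04726 mol): C 1.000, H 2.490, O 1.248
Multiplying each by 4 gives whole numbers: C 4.00, H 9.96, O 4.99
Empirical formula: C4H10O5
Empirical-formula mass = 138.12 g/mol; 138 ÷ 138.12 ≈ 1, so the molecular formula is C4H10O5.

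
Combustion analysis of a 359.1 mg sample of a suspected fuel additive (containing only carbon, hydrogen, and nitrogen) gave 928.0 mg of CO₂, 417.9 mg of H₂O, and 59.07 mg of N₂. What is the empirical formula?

C5H11N

mol C = 0.9280 g CO₂ ÷ 44.009 g/mol = 0.021087 mol
mol H = 2 × 0.4179 g H₂O ÷ 18.015 g/mol = 0.046395 mol
mol N = 2 × 0.05907 g N₂ ÷ 28.014 g/mol = 0.0042172 mol
Divide by the smallest (0.0042172 mol): C 5.000, H 11.001, N 1.000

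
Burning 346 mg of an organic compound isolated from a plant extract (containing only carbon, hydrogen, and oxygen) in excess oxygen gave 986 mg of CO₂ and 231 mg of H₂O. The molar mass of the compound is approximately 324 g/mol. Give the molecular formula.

mol C = 0.986 g CO₂ ÷ 44.009 g/mol = 0.02240 mol
mol H = 2 × 0.231 g H₂O ÷ 18.015 g/mol = 0.02565 mol
mass O = 0.346 − (0.2691 + 0.02585) = 0.05105 g → mol O = 0.05105 ÷ 15.999 = 0.003191 mol
Divide by the smallest (0.003191 mol): C 7.022, H 8.037, O 1.000
Empirical formula: C7H8O
Empirical-formula mass = 108.14 g/mol; 324 ÷ 108.14 ≈ 3, so the molecular formula is C21H24O3.

C21H24O3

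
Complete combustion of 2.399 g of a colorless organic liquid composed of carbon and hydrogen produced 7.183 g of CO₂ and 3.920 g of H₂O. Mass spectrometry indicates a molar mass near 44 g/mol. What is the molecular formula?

mol C = 7.183 g CO₂ ÷ 44.009 g/mol = 0.16322 mol
mol H = 2 × 3.920 g H₂O ÷ 18.015 g/mol = 0.43519 mol
Divide by the smallest (0.16322 mol): C 1.000, H 2.666
Multiplying each by 3 gives whole numbers: C 3.00, H 8.00
Empirical formula: C3H8
Empirical-formula mass = 44.10 g/mol; 44 ÷ 44.10 ≈ 1, so the molecular formula is C3H8.

C3H8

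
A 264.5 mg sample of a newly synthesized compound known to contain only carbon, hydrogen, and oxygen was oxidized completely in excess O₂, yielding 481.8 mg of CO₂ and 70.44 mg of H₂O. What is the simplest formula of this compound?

C7H5O5

mol C = 0.4818 g CO₂ ÷ 44.009 g/mol = 0.010948 mol
mol H = 2 × 0.07044 g H₂O ÷ 18.015 g/mol = 0.0078201 mol
mass O = 0.2645 − (0.13149 + 0.0078827) = 0.12512 g → mol O = 0.12512 ÷ 15.999 = 0.0078207 mol
Divide by the smallest (0.0078201 mol): C 1.400, H 1.000, O 1.000
Multiplying each by 5 gives whole numbers: C 7.00, H 5.00, O 5.00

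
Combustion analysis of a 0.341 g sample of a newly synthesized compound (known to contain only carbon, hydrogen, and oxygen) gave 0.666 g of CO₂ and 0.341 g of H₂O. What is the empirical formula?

mol C = 0.666 g CO₂ ÷ 44.009 g/mol = 0.01513 mol
mol H = 2 × 0.341 g H₂O ÷ 18.015 g/mol = 0.03786 mol
mass O = 0.341 − (0.1818 + 0.03816) = 0.1211 g → mol O = 0.1211 ÷ 15.999 = 0.007568 mol
Divide by the smallest (0.007568 mol): C 2.000, H 5.003, O 1.000

C2H5O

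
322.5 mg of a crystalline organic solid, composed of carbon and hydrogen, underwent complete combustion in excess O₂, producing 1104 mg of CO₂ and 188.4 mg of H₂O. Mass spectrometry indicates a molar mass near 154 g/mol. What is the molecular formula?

C12H10

mol C = 1.104 g CO₂ ÷ 44.009 g/mol = 0.025086 mol
mol H = 2 × 0.1884 g H₂O ÷ 18.015 g/mol = 0.020916 mol
Divide by the smallest (0.020916 mol): C 1.199, H 1.000
Multiplying each by 5 gives whole numbers: C 6.00, H 5.00
Empirical formula: C6H5
Empirical-formula mass = 77.11 g/mol; 154 ÷ 77.11 ≈ 2, so the molecular formula is C12H10.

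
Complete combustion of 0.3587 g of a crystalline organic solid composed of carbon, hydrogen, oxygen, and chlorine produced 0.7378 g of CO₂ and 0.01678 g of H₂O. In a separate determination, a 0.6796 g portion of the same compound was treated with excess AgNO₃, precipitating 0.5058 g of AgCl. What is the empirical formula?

mol C = 0.7378 g CO₂ ÷ 44.009 g/mol = 0.016765 mol
mol H = 2 × 0.01678 g H₂O ÷ 18.015 g/mol = 0.0018629 mol
From the AgCl data: mol Cl per gram of compound = (0.5058 ÷ 143.318) ÷ 0.6796 = 0.0051931 mol/g, so in the 0.3587 g combustion sample mol Cl = 0.0018628 mol
mass O = 0.3587 − (0.20136 + 0.0018778 + 0.066035) = 0.089426 g → mol O = 0.089426 ÷ 15.999 = 0.0055895 mol
Divide by the smallest (0.0018628 mol): C 9.000, H 1.000, Cl 1.000, O 3.001

C9HClO3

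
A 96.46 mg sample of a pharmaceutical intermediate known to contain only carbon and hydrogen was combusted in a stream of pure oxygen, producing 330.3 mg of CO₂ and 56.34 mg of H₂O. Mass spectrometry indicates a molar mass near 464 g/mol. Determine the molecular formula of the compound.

mol C = 0.3303 g CO₂ ÷ 44.009 g/mol = 0.0075053 mol
mol H = 2 × 0.05634 g H₂O ÷ 18.015 g/mol = 0.0062548 mol
Divide by the smallest (0.0062548 mol): C 1.200, H 1.000
Multiplying each by 5 gives whole numbers: C 6.00, H 5.00
Empirical formula: C6H5
Empirical-formula mass = 77.11 g/mol; 464 ÷ 77.11 ≈ 6, so the molecular formula is C36H30.

C36H30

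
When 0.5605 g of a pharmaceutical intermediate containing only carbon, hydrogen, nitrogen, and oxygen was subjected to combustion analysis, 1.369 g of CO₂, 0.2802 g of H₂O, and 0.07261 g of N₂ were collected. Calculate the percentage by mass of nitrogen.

mol C = 1.369 g CO₂ ÷ 44.009 g/mol = 0.031107 mol
mol H = 2 × 0.2802 g H₂O ÷ 18.015 g/mol = 0.031107 mol
mol N = 2 × 0.07261 g N₂ ÷ 28.014 g/mol = 0.0051838 mol
mass O = 0.5605 − (0.37363 + 0.031356 + 0.072610) = 0.082904 g → mol O = 0.082904 ÷ 15.999 = 0.0051818 mol
mass % N = 0.072610 g ÷ 0.5605 g × 100%

12.95%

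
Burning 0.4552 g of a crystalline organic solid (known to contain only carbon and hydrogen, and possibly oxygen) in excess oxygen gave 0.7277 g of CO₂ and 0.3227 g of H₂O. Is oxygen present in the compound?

yes

mol C = 0.7277 g CO₂ ÷ 44.009 g/mol = 0.016535 mol
mol H = 2 × 0.3227 g H₂O ÷ 18.015 g/mol = 0.035826 mol
C and H account for only 0.23472 g of the 0.4552 g sample; the remaining 0.22048 g must be oxygen.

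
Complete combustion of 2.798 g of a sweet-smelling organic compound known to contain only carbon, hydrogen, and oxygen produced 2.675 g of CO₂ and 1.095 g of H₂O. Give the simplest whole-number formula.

mol C = 2.675 g CO₂ ÷ 44.009 g/mol = 0.060783 mol
mol H = 2 × 1.095 g H₂O ÷ 18.015 g/mol = 0.12157 mol
mass O = 2.798 − (0.73006 + 0.12254) = 1.9454 g → mol O = 1.9454 ÷ 15.999 = 0.12159 mol
Divide by the smallest (0.060783 mol): C 1.000, H 2.000, O 2.000

CH2O2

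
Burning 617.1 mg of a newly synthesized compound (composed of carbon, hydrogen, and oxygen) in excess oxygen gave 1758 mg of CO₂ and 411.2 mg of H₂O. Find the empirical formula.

mol C = 1.758 g CO₂ ÷ 44.009 g/mol = 0.039946 mol
mol H = 2 × 0.4112 g H₂O ÷ 18.015 g/mol = 0.045651 mol
mass O = 0.6171 − (0.47980 + 0.046016) = 0.091288 g → mol O = 0.091288 ÷ 15.999 = 0.0057059 mol
Divide by the smallest (0.0057059 mol): C 7.001, H 8.001, O 1.000

C7H8O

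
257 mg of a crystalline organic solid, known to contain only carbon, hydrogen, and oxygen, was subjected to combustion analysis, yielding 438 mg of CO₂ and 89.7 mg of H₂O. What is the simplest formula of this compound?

mol C = 0.438 g CO₂ ÷ 44.009 g/mol = 0.009953 mol
mol H = 2 × 0.0897 g H₂O ÷ 18.015 g/mol = 0.009958 mol
mass O = 0.257 − (0.1195 + 0.01004) = 0.1274 g → mol O = 0.1274 ÷ 15.999 = 0.007964 mol
Divide by the smallest (0.007964 mol): C 1.250, H 1.250, O 1.000
Multiplying each by 4 gives whole numbers: C 5.00, H 5.00, O 4.00

C5H5O4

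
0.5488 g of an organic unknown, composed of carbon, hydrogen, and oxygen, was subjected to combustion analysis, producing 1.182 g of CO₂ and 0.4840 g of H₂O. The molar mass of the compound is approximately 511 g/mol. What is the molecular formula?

mol C = 1.182 g CO₂ ÷ 44.009 g/mol = 0.026858 mol
mol H = 2 × 0.4840 g H₂O ÷ 18.015 g/mol = 0.053733 mol
mass O = 0.5488 − (0.32259 + 0.054163) = 0.17204 g → mol O = 0.17204 ÷ 15.999 = 0.010753 mol
Divide by the smallest (0.010753 mol): C 2.498, H 4.997, O 1.000
Multiplying each by 2 gives whole numbers: C 5.00, H 9.99, O 2.00
Empirical formula: C5H10O2
Empirical-formula mass = 102.13 g/mol; 511 ÷ 102.13 ≈ 5, so the molecular formula is C25H50O10.

C25H50O10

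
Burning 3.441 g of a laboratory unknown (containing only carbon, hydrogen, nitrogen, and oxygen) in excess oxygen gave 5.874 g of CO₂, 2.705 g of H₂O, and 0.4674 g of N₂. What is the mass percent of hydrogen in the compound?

mol C = 5.874 g CO₂ ÷ 44.009 g/mol = 0.13347 mol
mol H = 2 × 2.705 g H₂O ÷ 18.015 g/mol = 0.30031 mol
mol N = 2 × 0.4674 g N₂ ÷ 28.014 g/mol = 0.033369 mol
mass O = 3.441 − (1.6031 + 0.30271 + 0.46740) = 1.0678 g → mol O = 1.0678 ÷ 15.999 = 0.066739 mol
mass % H = 0.30271 g ÷ 3.441 g × 100%

8.80%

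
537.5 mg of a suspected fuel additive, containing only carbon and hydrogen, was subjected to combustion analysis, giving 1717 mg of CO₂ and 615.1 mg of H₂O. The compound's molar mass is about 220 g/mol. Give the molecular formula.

mol C = 1.717 g CO₂ ÷ 44.009 g/mol = 0.039015 mol
mol H = 2 × 0.6151 g H₂O ÷ 18.015 g/mol = 0.068288 mol
Divide by the smallest (0.039015 mol): C 1.000, H 1.750
Multiplying each by 4 gives whole numbers: C 4.00, H 7.00
Empirical formula: C4H7
Empirical-formula mass = 55.10 g/mol; 220 ÷ 55.10 ≈ 4, so the molecular formula is C16H28.

C16H28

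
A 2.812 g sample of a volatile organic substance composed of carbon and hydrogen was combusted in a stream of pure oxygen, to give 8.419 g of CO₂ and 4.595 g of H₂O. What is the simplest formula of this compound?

C3H8

mol C = 8.419 g CO₂ ÷ 44.009 g/mol = 0.19130 mol
mol H = 2 × 4.595 g H₂O ÷ 18.015 g/mol = 0.51013 mol
Divide by the smallest (0.19130 mol): C 1.000, H 2.667
Multiplying each by 3 gives whole numbers: C 3.00, H 8.00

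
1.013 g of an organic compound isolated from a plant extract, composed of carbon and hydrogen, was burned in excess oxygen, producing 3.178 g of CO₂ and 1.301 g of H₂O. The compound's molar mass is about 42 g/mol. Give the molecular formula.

C3H6

mol C = 3.178 g CO₂ ÷ 44.009 g/mol = 0.072213 mol
mol H = 2 × 1.301 g H₂O ÷ 18.015 g/mol = 0.14444 mol
Divide by the smallest (0.072213 mol): C 1.000, H 2.000
Empirical formula: CH2
Empirical-formula mass = 14.03 g/mol; 42 ÷ 14.03 ≈ 3, so the molecular formula is C3H6.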